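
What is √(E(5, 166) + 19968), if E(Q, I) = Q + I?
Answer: 7*√411 ≈ 141.91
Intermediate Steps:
E(Q, I) = I + Q
√(E(5, 166) + 19968) = √((166 + 5) + 19968) = √(171 + 19968) = √20139 = 7*√411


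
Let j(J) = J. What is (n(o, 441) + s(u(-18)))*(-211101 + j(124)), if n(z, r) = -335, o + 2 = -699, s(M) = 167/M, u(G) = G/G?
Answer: 35444136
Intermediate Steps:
u(G) = 1
o = -701 (o = -2 - 699 = -701)
(n(o, 441) + s(u(-18)))*(-211101 + j(124)) = (-335 + 167/1)*(-211101 + 124) = (-335 + 167*1)*(-210977) = (-335 + 167)*(-210977) = -168*(-210977) = 35444136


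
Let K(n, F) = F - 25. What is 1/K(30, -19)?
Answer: -1/44 ≈ -0.022727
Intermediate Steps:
K(n, F) = -25 + F
1/K(30, -19) = 1/(-25 - 19) = 1/(-44) = -1/44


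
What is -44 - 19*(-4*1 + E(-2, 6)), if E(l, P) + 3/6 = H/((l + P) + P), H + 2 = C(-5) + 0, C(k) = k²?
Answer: -11/5 ≈ -2.2000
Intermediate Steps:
H = 23 (H = -2 + ((-5)² + 0) = -2 + (25 + 0) = -2 + 25 = 23)
E(l, P) = -½ + 23/(l + 2*P) (E(l, P) = -½ + 23/((l + P) + P) = -½ + 23/((P + l) + P) = -½ + 23/(l + 2*P))
-44 - 19*(-4*1 + E(-2, 6)) = -44 - 19*(-4*1 + (23 - 1*6 - ½*(-2))/(-2 + 2*6)) = -44 - 19*(-4 + (23 - 6 + 1)/(-2 + 12)) = -44 - 19*(-4 + 18/10) = -44 - 19*(-4 + (⅒)*18) = -44 - 19*(-4 + 9/5) = -44 - 19*(-11/5) = -44 + 209/5 = -11/5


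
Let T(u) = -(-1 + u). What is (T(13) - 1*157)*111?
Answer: -18759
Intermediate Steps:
T(u) = 1 - u
(T(13) - 1*157)*111 = ((1 - 1*13) - 1*157)*111 = ((1 - 13) - 157)*111 = (-12 - 157)*111 = -169*111 = -18759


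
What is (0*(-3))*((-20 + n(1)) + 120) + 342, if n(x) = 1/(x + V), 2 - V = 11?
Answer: 342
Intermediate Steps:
V = -9 (V = 2 - 1*11 = 2 - 11 = -9)
n(x) = 1/(-9 + x) (n(x) = 1/(x - 9) = 1/(-9 + x))
(0*(-3))*((-20 + n(1)) + 120) + 342 = (0*(-3))*((-20 + 1/(-9 + 1)) + 120) + 342 = 0*((-20 + 1/(-8)) + 120) + 342 = 0*((-20 - ⅛) + 120) + 342 = 0*(-161/8 + 120) + 342 = 0*(799/8) + 342 = 0 + 342 = 342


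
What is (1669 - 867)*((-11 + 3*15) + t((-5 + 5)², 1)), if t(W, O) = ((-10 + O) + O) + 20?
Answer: 36892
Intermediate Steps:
t(W, O) = 10 + 2*O (t(W, O) = (-10 + 2*O) + 20 = 10 + 2*O)
(1669 - 867)*((-11 + 3*15) + t((-5 + 5)², 1)) = (1669 - 867)*((-11 + 3*15) + (10 + 2*1)) = 802*((-11 + 45) + (10 + 2)) = 802*(34 + 12) = 802*46 = 36892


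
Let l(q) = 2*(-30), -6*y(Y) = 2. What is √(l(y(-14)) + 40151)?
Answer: √40091 ≈ 200.23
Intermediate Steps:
y(Y) = -⅓ (y(Y) = -⅙*2 = -⅓)
l(q) = -60
√(l(y(-14)) + 40151) = √(-60 + 40151) = √40091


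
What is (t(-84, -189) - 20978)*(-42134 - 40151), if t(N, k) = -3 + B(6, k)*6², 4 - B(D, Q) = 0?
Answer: 1714572545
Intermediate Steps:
B(D, Q) = 4 (B(D, Q) = 4 - 1*0 = 4 + 0 = 4)
t(N, k) = 141 (t(N, k) = -3 + 4*6² = -3 + 4*36 = -3 + 144 = 141)
(t(-84, -189) - 20978)*(-42134 - 40151) = (141 - 20978)*(-42134 - 40151) = -20837*(-82285) = 1714572545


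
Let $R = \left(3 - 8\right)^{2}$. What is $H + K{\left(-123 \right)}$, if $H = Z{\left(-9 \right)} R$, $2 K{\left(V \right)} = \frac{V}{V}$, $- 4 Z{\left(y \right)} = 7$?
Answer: $- \frac{173}{4} \approx -43.25$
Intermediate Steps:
$Z{\left(y \right)} = - \frac{7}{4}$ ($Z{\left(y \right)} = \left(- \frac{1}{4}\right) 7 = - \frac{7}{4}$)
$R = 25$ ($R = \left(-5\right)^{2} = 25$)
$K{\left(V \right)} = \frac{1}{2}$ ($K{\left(V \right)} = \frac{V \frac{1}{V}}{2} = \frac{1}{2} \cdot 1 = \frac{1}{2}$)
$H = - \frac{175}{4}$ ($H = \left(- \frac{7}{4}\right) 25 = - \frac{175}{4} \approx -43.75$)
$H + K{\left(-123 \right)} = - \frac{175}{4} + \frac{1}{2} = - \frac{173}{4}$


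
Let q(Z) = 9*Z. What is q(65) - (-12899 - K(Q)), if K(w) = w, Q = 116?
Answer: 13600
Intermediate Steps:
q(65) - (-12899 - K(Q)) = 9*65 - (-12899 - 1*116) = 585 - (-12899 - 116) = 585 - 1*(-13015) = 585 + 13015 = 13600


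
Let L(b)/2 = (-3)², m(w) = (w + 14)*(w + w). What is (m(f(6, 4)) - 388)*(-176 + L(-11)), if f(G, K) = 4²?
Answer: -90376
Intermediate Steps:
f(G, K) = 16
m(w) = 2*w*(14 + w) (m(w) = (14 + w)*(2*w) = 2*w*(14 + w))
L(b) = 18 (L(b) = 2*(-3)² = 2*9 = 18)
(m(f(6, 4)) - 388)*(-176 + L(-11)) = (2*16*(14 + 16) - 388)*(-176 + 18) = (2*16*30 - 388)*(-158) = (960 - 388)*(-158) = 572*(-158) = -90376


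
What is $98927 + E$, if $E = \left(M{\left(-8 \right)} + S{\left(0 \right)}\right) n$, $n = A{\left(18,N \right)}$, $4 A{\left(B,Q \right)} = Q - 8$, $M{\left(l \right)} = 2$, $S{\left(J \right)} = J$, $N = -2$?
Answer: $98922$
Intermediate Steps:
$A{\left(B,Q \right)} = -2 + \frac{Q}{4}$ ($A{\left(B,Q \right)} = \frac{Q - 8}{4} = \frac{-8 + Q}{4} = -2 + \frac{Q}{4}$)
$n = - \frac{5}{2}$ ($n = -2 + \frac{1}{4} \left(-2\right) = -2 - \frac{1}{2} = - \frac{5}{2} \approx -2.5$)
$E = -5$ ($E = \left(2 + 0\right) \left(- \frac{5}{2}\right) = 2 \left(- \frac{5}{2}\right) = -5$)
$98927 + E = 98927 - 5 = 98922$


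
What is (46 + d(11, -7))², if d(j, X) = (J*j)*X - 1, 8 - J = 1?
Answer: 244036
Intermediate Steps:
J = 7 (J = 8 - 1*1 = 8 - 1 = 7)
d(j, X) = -1 + 7*X*j (d(j, X) = (7*j)*X - 1 = 7*X*j - 1 = -1 + 7*X*j)
(46 + d(11, -7))² = (46 + (-1 + 7*(-7)*11))² = (46 + (-1 - 539))² = (46 - 540)² = (-494)² = 244036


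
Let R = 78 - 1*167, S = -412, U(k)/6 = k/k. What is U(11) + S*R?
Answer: 36674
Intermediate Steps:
U(k) = 6 (U(k) = 6*(k/k) = 6*1 = 6)
R = -89 (R = 78 - 167 = -89)
U(11) + S*R = 6 - 412*(-89) = 6 + 36668 = 36674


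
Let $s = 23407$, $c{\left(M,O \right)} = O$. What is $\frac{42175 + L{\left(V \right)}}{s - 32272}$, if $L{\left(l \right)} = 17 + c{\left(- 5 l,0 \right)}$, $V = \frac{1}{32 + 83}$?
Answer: $- \frac{4688}{985} \approx -4.7594$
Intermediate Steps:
$V = \frac{1}{115} \approx 0.0086956$
$L{\left(l \right)} = 17$ ($L{\left(l \right)} = 17 + 0 = 17$)
$\frac{42175 + L{\left(V \right)}}{s - 32272} = \frac{42175 + 17}{23407 - 32272} = \frac{42192}{-8865} = 42192 \left(- \frac{1}{8865}\right) = - \frac{4688}{985}$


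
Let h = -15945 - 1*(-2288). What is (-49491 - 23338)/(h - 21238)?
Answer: 72829/34895 ≈ 2.0871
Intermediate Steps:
h = -13657 (h = -15945 + 2288 = -13657)
(-49491 - 23338)/(h - 21238) = (-49491 - 23338)/(-13657 - 21238) = -72829/(-34895) = -72829*(-1/34895) = 72829/34895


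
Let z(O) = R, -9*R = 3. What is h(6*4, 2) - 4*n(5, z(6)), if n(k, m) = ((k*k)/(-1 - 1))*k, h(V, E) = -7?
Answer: 243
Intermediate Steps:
R = -1/3 (R = -1/9*3 = -1/3 ≈ -0.33333)
z(O) = -1/3
n(k, m) = -k**3/2 (n(k, m) = (k**2/(-2))*k = (-k**2/2)*k = -k**3/2)
h(6*4, 2) - 4*n(5, z(6)) = -7 - (-2)*5**3 = -7 - (-2)*125 = -7 - 4*(-125/2) = -7 + 250 = 243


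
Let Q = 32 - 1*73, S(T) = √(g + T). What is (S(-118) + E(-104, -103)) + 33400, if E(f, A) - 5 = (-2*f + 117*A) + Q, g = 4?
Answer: 21521 + I*√114 ≈ 21521.0 + 10.677*I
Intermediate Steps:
S(T) = √(4 + T)
Q = -41 (Q = 32 - 73 = -41)
E(f, A) = -36 - 2*f + 117*A (E(f, A) = 5 + ((-2*f + 117*A) - 41) = 5 + (-41 - 2*f + 117*A) = -36 - 2*f + 117*A)
(S(-118) + E(-104, -103)) + 33400 = (√(4 - 118) + (-36 - 2*(-104) + 117*(-103))) + 33400 = (√(-114) + (-36 + 208 - 12051)) + 33400 = (I*√114 - 11879) + 33400 = (-11879 + I*√114) + 33400 = 21521 + I*√114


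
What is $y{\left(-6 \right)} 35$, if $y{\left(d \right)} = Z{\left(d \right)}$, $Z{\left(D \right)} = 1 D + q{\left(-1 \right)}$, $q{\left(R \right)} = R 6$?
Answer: $-420$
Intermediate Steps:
$q{\left(R \right)} = 6 R$
$Z{\left(D \right)} = -6 + D$ ($Z{\left(D \right)} = 1 D + 6 \left(-1\right) = D - 6 = -6 + D$)
$y{\left(d \right)} = -6 + d$
$y{\left(-6 \right)} 35 = \left(-6 - 6\right) 35 = \left(-12\right) 35 = -420$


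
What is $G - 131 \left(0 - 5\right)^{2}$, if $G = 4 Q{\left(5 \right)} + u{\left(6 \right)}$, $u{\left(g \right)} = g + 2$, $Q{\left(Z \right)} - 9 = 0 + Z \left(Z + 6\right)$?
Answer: $-3011$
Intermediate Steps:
$Q{\left(Z \right)} = 9 + Z \left(6 + Z\right)$ ($Q{\left(Z \right)} = 9 + \left(0 + Z \left(Z + 6\right)\right) = 9 + \left(0 + Z \left(6 + Z\right)\right) = 9 + Z \left(6 + Z\right)$)
$u{\left(g \right)} = 2 + g$
$G = 264$ ($G = 4 \left(9 + 5^{2} + 6 \cdot 5\right) + \left(2 + 6\right) = 4 \left(9 + 25 + 30\right) + 8 = 4 \cdot 64 + 8 = 256 + 8 = 264$)
$G - 131 \left(0 - 5\right)^{2} = 264 - 131 \left(0 - 5\right)^{2} = 264 - 131 \left(-5\right)^{2} = 264 - 3275 = -3011$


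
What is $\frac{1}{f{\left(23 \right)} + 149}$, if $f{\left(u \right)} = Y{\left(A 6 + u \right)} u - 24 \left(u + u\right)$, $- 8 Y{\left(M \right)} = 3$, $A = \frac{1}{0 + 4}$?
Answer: $- \frac{8}{7709} \approx -0.0010377$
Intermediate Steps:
$A = \frac{1}{4} \approx 0.25$
$Y{\left(M \right)} = - \frac{3}{8}$ ($Y{\left(M \right)} = \left(- \frac{1}{8}\right) 3 = - \frac{3}{8}$)
$f{\left(u \right)} = - \frac{387 u}{8}$ ($f{\left(u \right)} = - \frac{3 u}{8} - 24 \left(u + u\right) = - \frac{3 u}{8} - 24 \cdot 2 u = - \frac{3 u}{8} - 48 u = - \frac{387 u}{8}$)
$\frac{1}{f{\left(23 \right)} + 149} = \frac{1}{\left(- \frac{387}{8}\right) 23 + 149} = \frac{1}{- \frac{8901}{8} + 149} = \frac{1}{- \frac{7709}{8}} = - \frac{8}{7709}$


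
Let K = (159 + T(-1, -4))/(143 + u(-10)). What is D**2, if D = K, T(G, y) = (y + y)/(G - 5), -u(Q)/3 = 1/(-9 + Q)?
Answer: 83521321/66585600 ≈ 1.2543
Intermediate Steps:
u(Q) = -3/(-9 + Q)
T(G, y) = 2*y/(-5 + G) (T(G, y) = (2*y)/(-5 + G) = 2*y/(-5 + G))
K = 9139/8160 (K = (159 + 2*(-4)/(-5 - 1))/(143 - 3/(-9 - 10)) = (159 + 2*(-4)/(-6))/(143 - 3/(-19)) = (159 + 2*(-4)*(-1/6))/(143 - 3*(-1/19)) = (159 + 4/3)/(143 + 3/19) = 481/(3*(2720/19)) = (481/3)*(19/2720) = 9139/8160 ≈ 1.1200)
D = 9139/8160 ≈ 1.1200
D**2 = (9139/8160)**2 = 83521321/66585600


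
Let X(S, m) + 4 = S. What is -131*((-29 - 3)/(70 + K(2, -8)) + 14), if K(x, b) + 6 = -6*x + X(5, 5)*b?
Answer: -19126/11 ≈ -1738.7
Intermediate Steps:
X(S, m) = -4 + S
K(x, b) = -6 + b - 6*x (K(x, b) = -6 + (-6*x + (-4 + 5)*b) = -6 + (-6*x + 1*b) = -6 + (-6*x + b) = -6 + (b - 6*x) = -6 + b - 6*x)
-131*((-29 - 3)/(70 + K(2, -8)) + 14) = -131*((-29 - 3)/(70 + (-6 - 8 - 6*2)) + 14) = -131*(-32/(70 + (-6 - 8 - 12)) + 14) = -131*(-32/(70 - 26) + 14) = -131*(-32/44 + 14) = -131*(-32*1/44 + 14) = -131*(-8/11 + 14) = -131*146/11 = -19126/11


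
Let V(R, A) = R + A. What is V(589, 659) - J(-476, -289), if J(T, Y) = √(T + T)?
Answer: 1248 - 2*I*√238 ≈ 1248.0 - 30.854*I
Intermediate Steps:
V(R, A) = A + R
J(T, Y) = √2*√T (J(T, Y) = √(2*T) = √2*√T)
V(589, 659) - J(-476, -289) = (659 + 589) - √2*√(-476) = 1248 - √2*2*I*√119 = 1248 - 2*I*√238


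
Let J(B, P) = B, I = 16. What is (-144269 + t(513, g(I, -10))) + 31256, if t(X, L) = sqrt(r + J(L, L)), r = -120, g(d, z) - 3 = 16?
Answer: -113013 + I*sqrt(101) ≈ -1.1301e+5 + 10.05*I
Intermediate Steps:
g(d, z) = 19 (g(d, z) = 3 + 16 = 19)
t(X, L) = sqrt(-120 + L)
(-144269 + t(513, g(I, -10))) + 31256 = (-144269 + sqrt(-120 + 19)) + 31256 = (-144269 + sqrt(-101)) + 31256 = (-144269 + I*sqrt(101)) + 31256 = -113013 + I*sqrt(101)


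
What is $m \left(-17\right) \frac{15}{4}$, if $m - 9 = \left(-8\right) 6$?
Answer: $\frac{9945}{4} \approx 2486.3$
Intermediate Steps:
$m = -39$ ($m = 9 - 48 = -39$)
$m \left(-17\right) \frac{15}{4} = \left(-39\right) \left(-17\right) \frac{15}{4} = 663 \cdot 15 \cdot \frac{1}{4} = 663 \cdot \frac{15}{4} = \frac{9945}{4}$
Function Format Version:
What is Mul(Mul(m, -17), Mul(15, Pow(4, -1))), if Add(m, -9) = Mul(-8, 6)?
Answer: Rational(9945, 4) ≈ 2486.3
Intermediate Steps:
m = -39 (m = Add(9, Mul(-8, 6)) = Add(9, -48) = -39)
Mul(Mul(m, -17), Mul(15, Pow(4, -1))) = Mul(Mul(-39, -17), Mul(15, Pow(4, -1))) = Mul(663, Mul(15, Rational(1, 4))) = Mul(663, Rational(15, 4)) = Rational(9945, 4)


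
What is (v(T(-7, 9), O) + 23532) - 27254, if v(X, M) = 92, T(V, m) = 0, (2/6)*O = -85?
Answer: -3630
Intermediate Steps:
O = -255 (O = 3*(-85) = -255)
(v(T(-7, 9), O) + 23532) - 27254 = (92 + 23532) - 27254 = 23624 - 27254 = -3630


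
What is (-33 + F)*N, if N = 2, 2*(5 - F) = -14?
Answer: -42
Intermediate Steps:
F = 12 (F = 5 - 1/2*(-14) = 5 + 7 = 12)
(-33 + F)*N = (-33 + 12)*2 = -21*2 = -42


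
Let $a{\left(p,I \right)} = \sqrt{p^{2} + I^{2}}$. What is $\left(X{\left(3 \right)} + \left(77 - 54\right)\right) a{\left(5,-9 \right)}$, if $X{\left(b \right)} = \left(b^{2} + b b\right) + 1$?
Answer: $42 \sqrt{106} \approx 432.42$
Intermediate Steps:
$X{\left(b \right)} = 1 + 2 b^{2}$ ($X{\left(b \right)} = \left(b^{2} + b^{2}\right) + 1 = 2 b^{2} + 1 = 1 + 2 b^{2}$)
$a{\left(p,I \right)} = \sqrt{I^{2} + p^{2}}$
$\left(X{\left(3 \right)} + \left(77 - 54\right)\right) a{\left(5,-9 \right)} = \left(\left(1 + 2 \cdot 3^{2}\right) + \left(77 - 54\right)\right) \sqrt{\left(-9\right)^{2} + 5^{2}} = \left(\left(1 + 2 \cdot 9\right) + 23\right) \sqrt{81 + 25} = \left(\left(1 + 18\right) + 23\right) \sqrt{106} = \left(19 + 23\right) \sqrt{106} = 42 \sqrt{106}$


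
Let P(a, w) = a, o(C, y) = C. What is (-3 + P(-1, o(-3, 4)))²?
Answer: 16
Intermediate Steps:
(-3 + P(-1, o(-3, 4)))² = (-3 - 1)² = (-4)² = 16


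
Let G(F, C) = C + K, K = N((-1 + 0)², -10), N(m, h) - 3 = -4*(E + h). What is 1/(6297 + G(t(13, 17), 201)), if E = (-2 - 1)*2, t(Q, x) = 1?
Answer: 1/6565 ≈ 0.00015232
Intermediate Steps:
E = -6 (E = -3*2 = -6)
N(m, h) = 27 - 4*h (N(m, h) = 3 - 4*(-6 + h) = 3 + (24 - 4*h) = 27 - 4*h)
K = 67 (K = 27 - 4*(-10) = 27 + 40 = 67)
G(F, C) = 67 + C (G(F, C) = C + 67 = 67 + C)
1/(6297 + G(t(13, 17), 201)) = 1/(6297 + (67 + 201)) = 1/(6297 + 268) = 1/6565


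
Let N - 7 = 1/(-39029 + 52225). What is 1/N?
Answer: 13196/92373 ≈ 0.14286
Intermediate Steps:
N = 92373/13196 (N = 7 + 1/(-39029 + 52225) = 7 + 1/13196 = 92373/13196 ≈ 7.0001)
1/N = 1/(92373/13196) = 13196/92373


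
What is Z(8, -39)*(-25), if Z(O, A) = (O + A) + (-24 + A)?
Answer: 2350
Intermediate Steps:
Z(O, A) = -24 + O + 2*A (Z(O, A) = (A + O) + (-24 + A) = -24 + O + 2*A)
Z(8, -39)*(-25) = (-24 + 8 + 2*(-39))*(-25) = (-24 + 8 - 78)*(-25) = -94*(-25) = 2350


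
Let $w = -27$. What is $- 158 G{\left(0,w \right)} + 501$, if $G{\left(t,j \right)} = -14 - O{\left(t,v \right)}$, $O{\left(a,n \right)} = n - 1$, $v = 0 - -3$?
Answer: $3029$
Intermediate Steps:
$v = 3$ ($v = 0 + 3 = 3$)
$O{\left(a,n \right)} = -1 + n$
$G{\left(t,j \right)} = -16$ ($G{\left(t,j \right)} = -14 - \left(-1 + 3\right) = -14 - 2 = -16$)
$- 158 G{\left(0,w \right)} + 501 = \left(-158\right) \left(-16\right) + 501 = 2528 + 501 = 3029$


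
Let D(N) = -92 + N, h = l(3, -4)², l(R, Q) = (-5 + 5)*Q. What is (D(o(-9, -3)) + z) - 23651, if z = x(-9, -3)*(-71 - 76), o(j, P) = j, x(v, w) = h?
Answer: -23752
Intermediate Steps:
l(R, Q) = 0 (l(R, Q) = 0*Q = 0)
h = 0 (h = 0² = 0)
x(v, w) = 0
z = 0 (z = 0*(-71 - 76) = 0*(-147) = 0)
(D(o(-9, -3)) + z) - 23651 = ((-92 - 9) + 0) - 23651 = (-101 + 0) - 23651 = -101 - 23651 = -23752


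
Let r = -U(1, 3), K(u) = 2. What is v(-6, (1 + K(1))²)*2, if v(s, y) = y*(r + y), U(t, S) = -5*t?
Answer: 252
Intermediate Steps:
r = 5 (r = -(-5) = -1*(-5) = 5)
v(s, y) = y*(5 + y)
v(-6, (1 + K(1))²)*2 = ((1 + 2)²*(5 + (1 + 2)²))*2 = (3²*(5 + 3²))*2 = (9*(5 + 9))*2 = (9*14)*2 = 126*2 = 252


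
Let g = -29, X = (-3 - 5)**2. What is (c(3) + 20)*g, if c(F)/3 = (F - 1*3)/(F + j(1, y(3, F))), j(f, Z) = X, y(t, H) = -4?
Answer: -580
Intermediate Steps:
X = 64 (X = (-8)**2 = 64)
j(f, Z) = 64
c(F) = 3*(-3 + F)/(64 + F) (c(F) = 3*((F - 1*3)/(F + 64)) = 3*((F - 3)/(64 + F)) = 3*((-3 + F)/(64 + F)) = 3*(-3 + F)/(64 + F))
(c(3) + 20)*g = (3*(-3 + 3)/(64 + 3) + 20)*(-29) = (3*0/67 + 20)*(-29) = (3*(1/67)*0 + 20)*(-29) = (0 + 20)*(-29) = 20*(-29) = -580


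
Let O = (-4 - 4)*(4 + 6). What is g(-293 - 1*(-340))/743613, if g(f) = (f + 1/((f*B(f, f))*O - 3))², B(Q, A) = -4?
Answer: 166493809200/56046451145399 ≈ 0.0029706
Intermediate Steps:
O = -80 (O = -8*10 = -80)
g(f) = (f + 1/(-3 + 320*f))² (g(f) = (f + 1/((f*(-4))*(-80) - 3))² = (f + 1/(-4*f*(-80) - 3))² = (f + 1/(320*f - 3))² = (f + 1/(-3 + 320*f))²)
g(-293 - 1*(-340))/743613 = ((-1 - 320*(-293 - 1*(-340))² + 3*(-293 - 1*(-340)))²/(3 - 320*(-293 - 1*(-340)))²)/743613 = ((-1 - 320*(-293 + 340)² + 3*(-293 + 340))²/(3 - 320*(-293 + 340))²)*(1/743613) = ((-1 - 320*47² + 3*47)²/(3 - 320*47)²)*(1/743613) = ((-1 - 320*2209 + 141)²/(3 - 15040)²)*(1/743613) = ((-1 - 706880 + 141)²/(-15037)²)*(1/743613) = ((1/226111369)*(-706740)²)*(1/743613) = ((1/226111369)*499481427600)*(1/743613) = (499481427600/226111369)*(1/743613) = 166493809200/56046451145399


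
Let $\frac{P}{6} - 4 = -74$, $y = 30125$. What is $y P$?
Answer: $-12652500$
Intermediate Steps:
$P = -420$ ($P = 24 + 6 \left(-74\right) = 24 - 444 = -420$)
$y P = 30125 \left(-420\right) = -12652500$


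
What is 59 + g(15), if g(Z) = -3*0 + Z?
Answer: 74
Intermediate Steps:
g(Z) = Z (g(Z) = 0 + Z = Z)
59 + g(15) = 59 + 15 = 74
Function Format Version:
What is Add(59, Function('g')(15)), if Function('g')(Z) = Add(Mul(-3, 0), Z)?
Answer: 74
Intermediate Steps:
Function('g')(Z) = Z (Function('g')(Z) = Add(0, Z) = Z)
Add(59, Function('g')(15)) = Add(59, 15) = 74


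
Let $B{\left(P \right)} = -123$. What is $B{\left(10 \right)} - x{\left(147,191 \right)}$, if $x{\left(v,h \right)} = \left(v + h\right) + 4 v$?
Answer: $-1049$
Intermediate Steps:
$x{\left(v,h \right)} = h + 5 v$ ($x{\left(v,h \right)} = \left(h + v\right) + 4 v = h + 5 v$)
$B{\left(10 \right)} - x{\left(147,191 \right)} = -123 - \left(191 + 5 \cdot 147\right) = -123 - \left(191 + 735\right) = -123 - 926 = -1049$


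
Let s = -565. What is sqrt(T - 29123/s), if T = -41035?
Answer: 2*I*sqrt(3270735845)/565 ≈ 202.44*I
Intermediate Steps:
sqrt(T - 29123/s) = sqrt(-41035 - 29123/(-565)) = sqrt(-41035 - 29123*(-1/565)) = sqrt(-41035 + 29123/565) = sqrt(-23155652/565) = 2*I*sqrt(3270735845)/565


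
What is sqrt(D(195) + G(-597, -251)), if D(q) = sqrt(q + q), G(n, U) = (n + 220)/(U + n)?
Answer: sqrt(19981 + 44944*sqrt(390))/212 ≈ 4.4937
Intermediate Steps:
G(n, U) = (220 + n)/(U + n)
D(q) = sqrt(2)*sqrt(q) (D(q) = sqrt(2*q) = sqrt(2)*sqrt(q))
sqrt(D(195) + G(-597, -251)) = sqrt(sqrt(2)*sqrt(195) + (220 - 597)/(-251 - 597)) = sqrt(sqrt(390) - 377/(-848)) = sqrt(sqrt(390) - 1/848*(-377)) = sqrt(sqrt(390) + 377/848) = sqrt(377/848 + sqrt(390))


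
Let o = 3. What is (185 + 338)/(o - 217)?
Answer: -523/214 ≈ -2.4439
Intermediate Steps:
(185 + 338)/(o - 217) = (185 + 338)/(3 - 217) = 523/(-214) = 523*(-1/214) = -523/214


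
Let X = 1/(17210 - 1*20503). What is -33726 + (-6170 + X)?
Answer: -131377529/3293 ≈ -39896.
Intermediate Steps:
X = -1/3293 (X = 1/(17210 - 20503) = 1/(-3293) = -1/3293 ≈ -0.00030367)
-33726 + (-6170 + X) = -33726 + (-6170 - 1/3293) = -33726 - 20317811/3293 = -131377529/3293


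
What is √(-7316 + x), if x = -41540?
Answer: 2*I*√12214 ≈ 221.03*I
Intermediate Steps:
√(-7316 + x) = √(-7316 - 41540) = √(-48856) = 2*I*√12214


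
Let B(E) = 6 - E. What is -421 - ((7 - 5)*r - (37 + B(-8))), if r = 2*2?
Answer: -378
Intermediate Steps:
r = 4
-421 - ((7 - 5)*r - (37 + B(-8))) = -421 - ((7 - 5)*4 - (37 + (6 - 1*(-8)))) = -421 - (2*4 - (37 + (6 + 8))) = -421 - (8 - (37 + 14)) = -421 - (8 - 1*51) = -421 - (8 - 51) = -421 - 1*(-43) = -421 + 43 = -378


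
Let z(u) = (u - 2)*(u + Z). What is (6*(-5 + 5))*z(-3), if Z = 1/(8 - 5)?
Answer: 0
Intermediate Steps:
Z = ⅓ (Z = 1/3 = ⅓ ≈ 0.33333)
z(u) = (-2 + u)*(⅓ + u) (z(u) = (u - 2)*(u + ⅓) = (-2 + u)*(⅓ + u))
(6*(-5 + 5))*z(-3) = (6*(-5 + 5))*(-⅔ + (-3)² - 5/3*(-3)) = (6*0)*(-⅔ + 9 + 5) = 0*(40/3) = 0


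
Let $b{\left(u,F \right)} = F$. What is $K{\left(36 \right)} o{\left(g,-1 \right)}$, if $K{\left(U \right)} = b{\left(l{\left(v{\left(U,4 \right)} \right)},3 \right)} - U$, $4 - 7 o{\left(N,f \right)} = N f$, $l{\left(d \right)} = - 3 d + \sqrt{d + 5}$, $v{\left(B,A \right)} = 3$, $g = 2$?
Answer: $- \frac{198}{7} \approx -28.286$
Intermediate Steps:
$l{\left(d \right)} = \sqrt{5 + d} - 3 d$ ($l{\left(d \right)} = - 3 d + \sqrt{5 + d} = \sqrt{5 + d} - 3 d$)
$o{\left(N,f \right)} = \frac{4}{7} - \frac{N f}{7}$
$K{\left(U \right)} = 3 - U$
$K{\left(36 \right)} o{\left(g,-1 \right)} = \left(3 - 36\right) \left(\frac{4}{7} - \frac{2}{7} \left(-1\right)\right) = \left(3 - 36\right) \left(\frac{4}{7} + \frac{2}{7}\right) = \left(-33\right) \frac{6}{7} = - \frac{198}{7}$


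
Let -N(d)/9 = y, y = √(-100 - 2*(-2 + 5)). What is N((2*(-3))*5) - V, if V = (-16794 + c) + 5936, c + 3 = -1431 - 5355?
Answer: 17647 - 9*I*√106 ≈ 17647.0 - 92.661*I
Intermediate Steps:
c = -6789 (c = -3 + (-1431 - 5355) = -3 - 6786 = -6789)
y = I*√106 (y = √(-100 - 2*3) = √(-100 - 6) = √(-106) = I*√106 ≈ 10.296*I)
N(d) = -9*I*√106
V = -17647 (V = (-16794 - 6789) + 5936 = -23583 + 5936 = -17647)
N((2*(-3))*5) - V = -9*I*√106 - 1*(-17647) = -9*I*√106 + 17647 = 17647 - 9*I*√106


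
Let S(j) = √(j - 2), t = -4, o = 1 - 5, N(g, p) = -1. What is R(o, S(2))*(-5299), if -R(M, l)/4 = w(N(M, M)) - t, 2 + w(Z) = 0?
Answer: 42392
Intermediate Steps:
w(Z) = -2 (w(Z) = -2 + 0 = -2)
o = -4
S(j) = √(-2 + j)
R(M, l) = -8 (R(M, l) = -4*(-2 - 1*(-4)) = -4*(-2 + 4) = -4*2 = -8)
R(o, S(2))*(-5299) = -8*(-5299) = 42392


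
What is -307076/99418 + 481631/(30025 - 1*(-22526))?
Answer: 1442983631/237477969 ≈ 6.0763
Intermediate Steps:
-307076/99418 + 481631/(30025 - 1*(-22526)) = -307076*1/99418 + 481631/(30025 + 22526) = -13958/4519 + 481631/52551 = 1442983631/237477969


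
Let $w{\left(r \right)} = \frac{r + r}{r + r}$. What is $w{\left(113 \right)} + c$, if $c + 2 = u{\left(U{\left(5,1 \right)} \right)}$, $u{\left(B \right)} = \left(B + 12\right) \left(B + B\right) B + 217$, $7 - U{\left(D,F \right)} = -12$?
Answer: $22598$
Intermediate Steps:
$U{\left(D,F \right)} = 19$ ($U{\left(D,F \right)} = 7 - -12 = 7 + 12 = 19$)
$w{\left(r \right)} = 1$ ($w{\left(r \right)} = \frac{2 r}{2 r} = 2 r \frac{1}{2 r} = 1$)
$u{\left(B \right)} = 217 + 2 B^{2} \left(12 + B\right)$ ($u{\left(B \right)} = \left(12 + B\right) 2 B B + 217 = 2 B \left(12 + B\right) B + 217 = 2 B^{2} \left(12 + B\right) + 217 = 217 + 2 B^{2} \left(12 + B\right)$)
$c = 22597$ ($c = -2 + \left(217 + 2 \cdot 19^{3} + 24 \cdot 19^{2}\right) = -2 + \left(217 + 2 \cdot 6859 + 24 \cdot 361\right) = -2 + \left(217 + 13718 + 8664\right) = -2 + 22599 = 22597$)
$w{\left(113 \right)} + c = 1 + 22597 = 22598$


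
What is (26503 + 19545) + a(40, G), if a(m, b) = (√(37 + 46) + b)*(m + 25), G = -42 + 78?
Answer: 48388 + 65*√83 ≈ 48980.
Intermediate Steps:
G = 36
a(m, b) = (25 + m)*(b + √83) (a(m, b) = (√83 + b)*(25 + m) = (b + √83)*(25 + m) = (25 + m)*(b + √83))
(26503 + 19545) + a(40, G) = (26503 + 19545) + (25*36 + 25*√83 + 36*40 + 40*√83) = 46048 + (900 + 25*√83 + 1440 + 40*√83) = 46048 + (2340 + 65*√83) = 48388 + 65*√83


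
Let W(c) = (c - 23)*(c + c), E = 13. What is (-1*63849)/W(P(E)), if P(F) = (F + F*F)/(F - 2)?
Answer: 7725729/25844 ≈ 298.94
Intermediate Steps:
P(F) = (F + F²)/(-2 + F)
W(c) = 2*c*(-23 + c) (W(c) = (-23 + c)*(2*c) = 2*c*(-23 + c))
(-1*63849)/W(P(E)) = (-1*63849)/((2*(13*(1 + 13)/(-2 + 13))*(-23 + 13*(1 + 13)/(-2 + 13)))) = -63849*11/(364*(-23 + 13*14/11)) = -63849*11/(364*(-23 + 13*(1/11)*14)) = -63849*11/(364*(-23 + 182/11)) = -63849/(2*(182/11)*(-71/11)) = -63849/(-25844/121) = -63849*(-121/25844) = 7725729/25844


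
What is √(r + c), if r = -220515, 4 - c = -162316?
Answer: I*√58195 ≈ 241.24*I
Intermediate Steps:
c = 162320 (c = 4 - 1*(-162316) = 4 + 162316 = 162320)
√(r + c) = √(-220515 + 162320) = √(-58195) = I*√58195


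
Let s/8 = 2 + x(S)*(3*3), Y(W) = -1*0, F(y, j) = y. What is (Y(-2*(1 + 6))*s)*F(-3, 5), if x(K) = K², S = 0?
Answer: 0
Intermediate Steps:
Y(W) = 0
s = 16 (s = 8*(2 + 0²*(3*3)) = 8*(2 + 0*9) = 8*(2 + 0) = 8*2 = 16)
(Y(-2*(1 + 6))*s)*F(-3, 5) = (0*16)*(-3) = 0*(-3) = 0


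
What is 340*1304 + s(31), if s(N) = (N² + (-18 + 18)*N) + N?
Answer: 444352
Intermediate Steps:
s(N) = N + N² (s(N) = (N² + 0*N) + N = (N² + 0) + N = N² + N = N + N²)
340*1304 + s(31) = 340*1304 + 31*(1 + 31) = 443360 + 31*32 = 443360 + 992 = 444352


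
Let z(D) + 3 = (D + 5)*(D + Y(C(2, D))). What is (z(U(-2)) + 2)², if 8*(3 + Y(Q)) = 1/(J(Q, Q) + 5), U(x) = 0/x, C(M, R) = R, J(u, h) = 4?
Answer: 1315609/5184 ≈ 253.78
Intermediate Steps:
U(x) = 0
Y(Q) = -215/72 (Y(Q) = -3 + 1/(8*(4 + 5)) = -3 + (⅛)/9 = -3 + (⅛)*(⅑) = -3 + 1/72 = -215/72)
z(D) = -3 + (5 + D)*(-215/72 + D) (z(D) = -3 + (D + 5)*(D - 215/72) = -3 + (5 + D)*(-215/72 + D))
(z(U(-2)) + 2)² = ((-1291/72 + 0² + (145/72)*0) + 2)² = ((-1291/72 + 0 + 0) + 2)² = (-1291/72 + 2)² = (-1147/72)² = 1315609/5184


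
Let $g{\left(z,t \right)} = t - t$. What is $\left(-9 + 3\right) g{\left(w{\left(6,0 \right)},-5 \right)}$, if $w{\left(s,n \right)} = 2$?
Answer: $0$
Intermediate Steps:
$g{\left(z,t \right)} = 0$
$\left(-9 + 3\right) g{\left(w{\left(6,0 \right)},-5 \right)} = \left(-9 + 3\right) 0 = \left(-6\right) 0 = 0$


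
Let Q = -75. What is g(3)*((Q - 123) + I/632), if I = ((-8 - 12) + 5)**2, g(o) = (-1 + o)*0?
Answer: 0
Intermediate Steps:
g(o) = 0
I = 225 (I = (-20 + 5)**2 = (-15)**2 = 225)
g(3)*((Q - 123) + I/632) = 0*((-75 - 123) + 225/632) = 0*(-198 + 225*(1/632)) = 0*(-198 + 225/632) = 0*(-124911/632) = 0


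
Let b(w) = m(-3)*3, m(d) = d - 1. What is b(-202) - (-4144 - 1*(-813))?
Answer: 3319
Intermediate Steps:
m(d) = -1 + d
b(w) = -12 (b(w) = (-1 - 3)*3 = -4*3 = -12)
b(-202) - (-4144 - 1*(-813)) = -12 - (-4144 - 1*(-813)) = -12 - (-4144 + 813) = -12 - 1*(-3331) = -12 + 3331 = 3319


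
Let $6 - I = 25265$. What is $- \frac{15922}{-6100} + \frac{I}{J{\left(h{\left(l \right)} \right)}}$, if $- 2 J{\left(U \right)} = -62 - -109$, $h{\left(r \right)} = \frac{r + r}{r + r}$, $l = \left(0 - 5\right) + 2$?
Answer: $\frac{154454067}{143350} \approx 1077.5$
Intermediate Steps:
$l = -3$ ($l = -5 + 2 = -3$)
$h{\left(r \right)} = 1$ ($h{\left(r \right)} = \frac{2 r}{2 r} = 2 r \frac{1}{2 r} = 1$)
$J{\left(U \right)} = - \frac{47}{2}$ ($J{\left(U \right)} = - \frac{-62 - -109}{2} = - \frac{-62 + 109}{2} = \left(- \frac{1}{2}\right) 47 = - \frac{47}{2}$)
$I = -25259$ ($I = 6 - 25265 = -25259$)
$- \frac{15922}{-6100} + \frac{I}{J{\left(h{\left(l \right)} \right)}} = - \frac{15922}{-6100} - \frac{25259}{- \frac{47}{2}} = \left(-15922\right) \left(- \frac{1}{6100}\right) - - \frac{50518}{47} = \frac{7961}{3050} + \frac{50518}{47} = \frac{154454067}{143350}$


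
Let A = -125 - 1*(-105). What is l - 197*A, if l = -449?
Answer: 3491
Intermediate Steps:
A = -20 (A = -125 + 105 = -20)
l - 197*A = -449 - 197*(-20) = -449 + 3940 = 3491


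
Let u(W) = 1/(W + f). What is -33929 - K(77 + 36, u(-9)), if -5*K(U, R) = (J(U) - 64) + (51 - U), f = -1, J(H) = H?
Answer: -169658/5 ≈ -33932.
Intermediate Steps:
u(W) = 1/(-1 + W) (u(W) = 1/(W - 1) = 1/(-1 + W))
K(U, R) = 13/5 (K(U, R) = -((U - 64) + (51 - U))/5 = -((-64 + U) + (51 - U))/5 = -⅕*(-13) = 13/5)
-33929 - K(77 + 36, u(-9)) = -33929 - 1*13/5 = -33929 - 13/5 = -169658/5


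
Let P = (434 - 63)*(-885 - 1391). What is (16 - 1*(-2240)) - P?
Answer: 846652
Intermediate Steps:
P = -844396 (P = 371*(-2276) = -844396)
(16 - 1*(-2240)) - P = (16 - 1*(-2240)) - 1*(-844396) = (16 + 2240) + 844396 = 2256 + 844396 = 846652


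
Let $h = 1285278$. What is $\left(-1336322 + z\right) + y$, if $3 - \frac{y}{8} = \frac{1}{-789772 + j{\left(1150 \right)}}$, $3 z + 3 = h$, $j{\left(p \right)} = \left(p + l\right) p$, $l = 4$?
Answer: $- \frac{60978197919}{67166} \approx -9.0787 \cdot 10^{5}$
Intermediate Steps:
$j{\left(p \right)} = p \left(4 + p\right)$ ($j{\left(p \right)} = \left(p + 4\right) p = \left(4 + p\right) p = p \left(4 + p\right)$)
$z = 428425$ ($z = -1 + \frac{1}{3} \cdot 1285278 = -1 + 428426 = 428425$)
$y = \frac{1611983}{67166}$ ($y = 24 - \frac{8}{-789772 + 1150 \left(4 + 1150\right)} = 24 - \frac{8}{-789772 + 1150 \cdot 1154} = 24 - \frac{8}{-789772 + 1327100} = 24 - \frac{8}{537328} = 24 - \frac{1}{67166} = \frac{1611983}{67166} \approx 24.0$)
$\left(-1336322 + z\right) + y = \left(-1336322 + 428425\right) + \frac{1611983}{67166} = -907897 + \frac{1611983}{67166} = - \frac{60978197919}{67166}$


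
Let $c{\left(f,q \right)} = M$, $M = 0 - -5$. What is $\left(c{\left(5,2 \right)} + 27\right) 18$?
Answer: $576$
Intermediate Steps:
$M = 5$ ($M = 0 + 5 = 5$)
$c{\left(f,q \right)} = 5$
$\left(c{\left(5,2 \right)} + 27\right) 18 = \left(5 + 27\right) 18 = 32 \cdot 18 = 576$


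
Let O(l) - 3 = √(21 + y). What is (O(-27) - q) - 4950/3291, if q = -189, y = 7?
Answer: 208974/1097 + 2*√7 ≈ 195.79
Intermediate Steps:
O(l) = 3 + 2*√7 (O(l) = 3 + √(21 + 7) = 3 + √28 = 3 + 2*√7)
(O(-27) - q) - 4950/3291 = ((3 + 2*√7) - 1*(-189)) - 4950/3291 = ((3 + 2*√7) + 189) - 4950/3291 = (192 + 2*√7) - 1*1650/1097 = (192 + 2*√7) - 1650/1097 = 208974/1097 + 2*√7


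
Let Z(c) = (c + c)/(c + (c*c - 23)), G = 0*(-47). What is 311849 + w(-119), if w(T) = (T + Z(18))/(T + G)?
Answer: 11838137814/37961 ≈ 3.1185e+5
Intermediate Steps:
G = 0
Z(c) = 2*c/(-23 + c + c**2) (Z(c) = (2*c)/(c + (c**2 - 23)) = (2*c)/(c + (-23 + c**2)) = (2*c)/(-23 + c + c**2) = 2*c/(-23 + c + c**2))
w(T) = (36/319 + T)/T (w(T) = (T + 2*18/(-23 + 18 + 18**2))/(T + 0) = (T + 2*18/(-23 + 18 + 324))/T = (T + 2*18/319)/T = (T + 2*18*(1/319))/T = (T + 36/319)/T = (36/319 + T)/T)
311849 + w(-119) = 311849 + (36/319 - 119)/(-119) = 311849 - 1/119*(-37925/319) = 311849 + 37925/37961 = 11838137814/37961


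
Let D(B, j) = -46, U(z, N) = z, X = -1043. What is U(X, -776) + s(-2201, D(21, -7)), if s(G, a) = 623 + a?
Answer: -466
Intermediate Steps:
U(X, -776) + s(-2201, D(21, -7)) = -1043 + (623 - 46) = -1043 + 577 = -466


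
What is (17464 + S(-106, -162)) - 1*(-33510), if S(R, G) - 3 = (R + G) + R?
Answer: 50603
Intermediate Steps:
S(R, G) = 3 + G + 2*R (S(R, G) = 3 + ((R + G) + R) = 3 + ((G + R) + R) = 3 + (G + 2*R) = 3 + G + 2*R)
(17464 + S(-106, -162)) - 1*(-33510) = (17464 + (3 - 162 + 2*(-106))) - 1*(-33510) = (17464 + (3 - 162 - 212)) + 33510 = (17464 - 371) + 33510 = 17093 + 33510 = 50603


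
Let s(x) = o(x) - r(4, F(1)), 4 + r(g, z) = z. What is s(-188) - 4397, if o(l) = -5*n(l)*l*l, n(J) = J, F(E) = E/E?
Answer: 33218966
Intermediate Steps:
F(E) = 1
r(g, z) = -4 + z
o(l) = -5*l³ (o(l) = -5*l*l*l = -5*l²*l = -5*l³)
s(x) = 3 - 5*x³ (s(x) = -5*x³ - (-4 + 1) = -5*x³ - 1*(-3) = -5*x³ + 3 = 3 - 5*x³)
s(-188) - 4397 = (3 - 5*(-188)³) - 4397 = (3 - 5*(-6644672)) - 4397 = (3 + 33223360) - 4397 = 33223363 - 4397 = 33218966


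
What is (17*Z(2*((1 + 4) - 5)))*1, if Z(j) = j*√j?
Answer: 0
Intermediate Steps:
Z(j) = j^(3/2)
(17*Z(2*((1 + 4) - 5)))*1 = (17*(2*((1 + 4) - 5))^(3/2))*1 = (17*(2*(5 - 5))^(3/2))*1 = (17*(2*0)^(3/2))*1 = (17*0^(3/2))*1 = (17*0)*1 = 0*1 = 0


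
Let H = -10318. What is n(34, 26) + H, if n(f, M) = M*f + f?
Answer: -9400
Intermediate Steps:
n(f, M) = f + M*f
n(34, 26) + H = 34*(1 + 26) - 10318 = 34*27 - 10318 = 918 - 10318 = -9400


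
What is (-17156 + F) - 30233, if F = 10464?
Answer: -36925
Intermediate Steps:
(-17156 + F) - 30233 = (-17156 + 10464) - 30233 = -6692 - 30233 = -36925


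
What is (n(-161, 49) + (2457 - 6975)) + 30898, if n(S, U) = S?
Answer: 26219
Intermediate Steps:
(n(-161, 49) + (2457 - 6975)) + 30898 = (-161 + (2457 - 6975)) + 30898 = (-161 - 4518) + 30898 = -4679 + 30898 = 26219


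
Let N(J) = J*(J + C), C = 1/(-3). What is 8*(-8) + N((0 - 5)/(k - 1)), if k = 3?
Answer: -683/12 ≈ -56.917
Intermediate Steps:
C = -⅓ (C = 1*(-⅓) = -⅓ ≈ -0.33333)
N(J) = J*(-⅓ + J) (N(J) = J*(J - ⅓) = J*(-⅓ + J))
8*(-8) + N((0 - 5)/(k - 1)) = 8*(-8) + ((0 - 5)/(3 - 1))*(-⅓ + (0 - 5)/(3 - 1)) = -64 + (-5/2)*(-⅓ - 5/2) = -64 + (-5*½)*(-⅓ - 5*½) = -64 - 5*(-⅓ - 5/2)/2 = -64 - 5/2*(-17/6) = -64 + 85/12 = -683/12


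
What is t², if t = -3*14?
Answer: 1764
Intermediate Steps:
t = -42
t² = (-42)² = 1764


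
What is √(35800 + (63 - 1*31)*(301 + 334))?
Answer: 2*√14030 ≈ 236.90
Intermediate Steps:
√(35800 + (63 - 1*31)*(301 + 334)) = √(35800 + (63 - 31)*635) = √(35800 + 32*635) = √(35800 + 20320) = √56120 = 2*√14030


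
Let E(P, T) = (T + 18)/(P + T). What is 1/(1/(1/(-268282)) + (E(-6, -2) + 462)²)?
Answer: -1/56682 ≈ -1.7642e-5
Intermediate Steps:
E(P, T) = (18 + T)/(P + T)
1/(1/(1/(-268282)) + (E(-6, -2) + 462)²) = 1/(1/(1/(-268282)) + ((18 - 2)/(-6 - 2) + 462)²) = 1/(1/(-1/268282) + (16/(-8) + 462)²) = 1/(-268282 + (-⅛*16 + 462)²) = 1/(-268282 + (-2 + 462)²) = 1/(-268282 + 460²) = 1/(-268282 + 211600) = 1/(-56682) = -1/56682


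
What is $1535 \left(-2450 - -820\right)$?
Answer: $-2502050$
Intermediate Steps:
$1535 \left(-2450 - -820\right) = 1535 \left(-2450 + 820\right) = 1535 \left(-1630\right) = -2502050$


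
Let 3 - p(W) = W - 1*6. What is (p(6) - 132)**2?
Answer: 16641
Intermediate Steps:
p(W) = 9 - W (p(W) = 3 - (W - 1*6) = 3 - (W - 6) = 3 - (-6 + W) = 3 + (6 - W) = 9 - W)
(p(6) - 132)**2 = ((9 - 1*6) - 132)**2 = ((9 - 6) - 132)**2 = (3 - 132)**2 = (-129)**2 = 16641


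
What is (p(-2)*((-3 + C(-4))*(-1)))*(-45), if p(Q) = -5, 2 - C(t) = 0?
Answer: 225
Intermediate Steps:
C(t) = 2 (C(t) = 2 - 1*0 = 2 + 0 = 2)
(p(-2)*((-3 + C(-4))*(-1)))*(-45) = -5*(-3 + 2)*(-1)*(-45) = -(-5)*(-1)*(-45) = -5*1*(-45) = -5*(-45) = 225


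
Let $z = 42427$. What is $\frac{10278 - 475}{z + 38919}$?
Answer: $\frac{9803}{81346} \approx 0.12051$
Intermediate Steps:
$\frac{10278 - 475}{z + 38919} = \frac{10278 - 475}{42427 + 38919} = \frac{9803}{81346}$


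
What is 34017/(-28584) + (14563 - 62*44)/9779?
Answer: 1879799/93174312 ≈ 0.020175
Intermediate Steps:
34017/(-28584) + (14563 - 62*44)/9779 = 34017*(-1/28584) + (14563 - 2728)*(1/9779) = -11339/9528 + 11835*(1/9779) = -11339/9528 + 11835/9779 = 1879799/93174312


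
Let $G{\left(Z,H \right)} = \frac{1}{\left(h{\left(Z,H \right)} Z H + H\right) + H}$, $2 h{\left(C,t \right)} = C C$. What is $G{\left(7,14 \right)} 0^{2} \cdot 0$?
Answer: $0$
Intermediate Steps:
$h{\left(C,t \right)} = \frac{C^{2}}{2}$ ($h{\left(C,t \right)} = \frac{C C}{2} = \frac{C^{2}}{2}$)
$G{\left(Z,H \right)} = \frac{1}{2 H + \frac{H Z^{3}}{2}}$ ($G{\left(Z,H \right)} = \frac{1}{\left(\frac{Z^{2}}{2} Z H + H\right) + H} = \frac{1}{\left(\frac{Z^{3}}{2} H + H\right) + H} = \frac{1}{\left(\frac{H Z^{3}}{2} + H\right) + H} = \frac{1}{\left(H + \frac{H Z^{3}}{2}\right) + H} = \frac{1}{2 H + \frac{H Z^{3}}{2}}$)
$G{\left(7,14 \right)} 0^{2} \cdot 0 = \frac{2}{14 \left(4 + 7^{3}\right)} 0^{2} \cdot 0 = 2 \cdot \frac{1}{14} \frac{1}{4 + 343} \cdot 0 \cdot 0 = 2 \cdot \frac{1}{14} \cdot \frac{1}{347} \cdot 0 = \frac{1}{2429} \cdot 0 = 0$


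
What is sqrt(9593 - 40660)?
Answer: I*sqrt(31067) ≈ 176.26*I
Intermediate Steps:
sqrt(9593 - 40660) = sqrt(-31067) = I*sqrt(31067)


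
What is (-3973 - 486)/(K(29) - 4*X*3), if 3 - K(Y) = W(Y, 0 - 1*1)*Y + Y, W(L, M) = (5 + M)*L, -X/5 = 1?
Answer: 4459/3330 ≈ 1.3390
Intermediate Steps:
X = -5 (X = -5*1 = -5)
W(L, M) = L*(5 + M)
K(Y) = 3 - Y - 4*Y² (K(Y) = 3 - ((Y*(5 + (0 - 1*1)))*Y + Y) = 3 - ((Y*(5 + (0 - 1)))*Y + Y) = 3 - ((Y*(5 - 1))*Y + Y) = 3 - ((Y*4)*Y + Y) = 3 - ((4*Y)*Y + Y) = 3 - (4*Y² + Y) = 3 - (Y + 4*Y²) = 3 + (-Y - 4*Y²) = 3 - Y - 4*Y²)
(-3973 - 486)/(K(29) - 4*X*3) = (-3973 - 486)/((3 - 1*29 - 4*29²) - 4*(-5)*3) = -4459/((3 - 29 - 4*841) + 20*3) = -4459/((3 - 29 - 3364) + 60) = -4459/(-3390 + 60) = -4459/(-3330) = -4459*(-1/3330) = 4459/3330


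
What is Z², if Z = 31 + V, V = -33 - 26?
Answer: 784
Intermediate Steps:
V = -59
Z = -28 (Z = 31 - 59 = -28)
Z² = (-28)² = 784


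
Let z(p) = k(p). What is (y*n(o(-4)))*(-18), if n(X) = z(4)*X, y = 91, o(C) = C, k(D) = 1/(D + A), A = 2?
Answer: 1092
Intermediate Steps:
k(D) = 1/(2 + D) (k(D) = 1/(D + 2) = 1/(2 + D))
z(p) = 1/(2 + p)
n(X) = X/6 (n(X) = X/(2 + 4) = X/6)
(y*n(o(-4)))*(-18) = (91*((1/6)*(-4)))*(-18) = (91*(-2/3))*(-18) = -182/3*(-18) = 1092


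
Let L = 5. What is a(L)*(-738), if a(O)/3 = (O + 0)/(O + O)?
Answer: -1107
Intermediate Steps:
a(O) = 3/2 (a(O) = 3*((O + 0)/(O + O)) = 3*(O/((2*O))) = 3*(O*(1/(2*O))) = 3*(½) = 3/2)
a(L)*(-738) = (3/2)*(-738) = -1107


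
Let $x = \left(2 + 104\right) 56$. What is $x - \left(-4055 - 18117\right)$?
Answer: $28108$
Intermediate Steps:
$x = 5936$ ($x = 106 \cdot 56 = 5936$)
$x - \left(-4055 - 18117\right) = 5936 - \left(-4055 - 18117\right) = 5936 - -22172 = 5936 + 22172 = 28108$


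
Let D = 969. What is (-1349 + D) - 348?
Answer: -728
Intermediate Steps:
(-1349 + D) - 348 = (-1349 + 969) - 348 = -380 - 348 = -728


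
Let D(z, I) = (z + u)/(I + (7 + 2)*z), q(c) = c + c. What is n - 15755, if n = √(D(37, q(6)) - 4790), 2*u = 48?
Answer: -15755 + I*√570108705/345 ≈ -15755.0 + 69.208*I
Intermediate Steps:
u = 24 (u = (½)*48 = 24)
q(c) = 2*c
D(z, I) = (24 + z)/(I + 9*z) (D(z, I) = (z + 24)/(I + (7 + 2)*z) = (24 + z)/(I + 9*z))
n = I*√570108705/345 (n = √((24 + 37)/(2*6 + 9*37) - 4790) = √(61/(12 + 333) - 4790) = √(61/345 - 4790) = √(-1652489/345) = I*√570108705/345 ≈ 69.208*I)
n - 15755 = I*√570108705/345 - 15755 = -15755 + I*√570108705/345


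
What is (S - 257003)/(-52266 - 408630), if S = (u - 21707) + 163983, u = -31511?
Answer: 24373/76816 ≈ 0.31729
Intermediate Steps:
S = 110765 (S = (-31511 - 21707) + 163983 = -53218 + 163983 = 110765)
(S - 257003)/(-52266 - 408630) = (110765 - 257003)/(-52266 - 408630) = -146238/(-460896) = -146238*(-1/460896) = 24373/76816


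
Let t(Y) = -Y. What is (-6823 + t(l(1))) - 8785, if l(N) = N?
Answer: -15609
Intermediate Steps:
(-6823 + t(l(1))) - 8785 = (-6823 - 1*1) - 8785 = (-6823 - 1) - 8785 = -6824 - 8785 = -15609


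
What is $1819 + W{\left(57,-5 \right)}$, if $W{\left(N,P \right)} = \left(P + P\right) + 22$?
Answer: $1831$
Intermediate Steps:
$W{\left(N,P \right)} = 22 + 2 P$ ($W{\left(N,P \right)} = 2 P + 22 = 22 + 2 P$)
$1819 + W{\left(57,-5 \right)} = 1819 + \left(22 + 2 \left(-5\right)\right) = 1819 + \left(22 - 10\right) = 1819 + 12 = 1831$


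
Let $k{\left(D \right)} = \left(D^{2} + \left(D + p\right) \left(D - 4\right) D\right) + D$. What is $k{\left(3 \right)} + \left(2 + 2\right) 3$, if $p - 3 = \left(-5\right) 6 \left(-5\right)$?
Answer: $-444$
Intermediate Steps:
$p = 153$ ($p = 3 + \left(-5\right) 6 \left(-5\right) = 3 - -150 = 3 + 150 = 153$)
$k{\left(D \right)} = D + D^{2} + D \left(-4 + D\right) \left(153 + D\right)$ ($k{\left(D \right)} = \left(D^{2} + \left(D + 153\right) \left(D - 4\right) D\right) + D = \left(D^{2} + \left(153 + D\right) \left(-4 + D\right) D\right) + D = \left(D^{2} + \left(-4 + D\right) \left(153 + D\right) D\right) + D = \left(D^{2} + D \left(-4 + D\right) \left(153 + D\right)\right) + D = D + D^{2} + D \left(-4 + D\right) \left(153 + D\right)$)
$k{\left(3 \right)} + \left(2 + 2\right) 3 = 3 \left(-611 + 3^{2} + 150 \cdot 3\right) + \left(2 + 2\right) 3 = 3 \left(-611 + 9 + 450\right) + 4 \cdot 3 = 3 \left(-152\right) + 12 = -456 + 12 = -444$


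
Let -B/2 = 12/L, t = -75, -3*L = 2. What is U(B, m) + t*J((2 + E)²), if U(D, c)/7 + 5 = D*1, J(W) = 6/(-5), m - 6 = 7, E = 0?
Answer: 307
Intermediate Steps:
L = -⅔ (L = -⅓*2 = -⅔ ≈ -0.66667)
m = 13 (m = 6 + 7 = 13)
J(W) = -6/5 (J(W) = 6*(-⅕) = -6/5)
B = 36 (B = -24/(-⅔) = -24*(-3)/2 = -2*(-18) = 36)
U(D, c) = -35 + 7*D (U(D, c) = -35 + 7*(D*1) = -35 + 7*D)
U(B, m) + t*J((2 + E)²) = (-35 + 7*36) - 75*(-6/5) = (-35 + 252) + 90 = 217 + 90 = 307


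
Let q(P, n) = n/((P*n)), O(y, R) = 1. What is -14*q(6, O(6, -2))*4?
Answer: -28/3 ≈ -9.3333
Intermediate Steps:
q(P, n) = 1/P (q(P, n) = n*(1/(P*n)) = 1/P)
-14*q(6, O(6, -2))*4 = -14/6*4 = -14*⅙*4 = -7/3*4 = -28/3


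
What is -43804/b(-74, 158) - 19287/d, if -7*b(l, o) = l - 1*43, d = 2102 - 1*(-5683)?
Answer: -265483951/101205 ≈ -2623.2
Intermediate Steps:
d = 7785 (d = 2102 + 5683 = 7785)
b(l, o) = 43/7 - l/7 (b(l, o) = -(l - 1*43)/7 = -(l - 43)/7 = -(-43 + l)/7 = 43/7 - l/7)
-43804/b(-74, 158) - 19287/d = -43804/(43/7 - ⅐*(-74)) - 19287/7785 = -43804/(43/7 + 74/7) - 19287*1/7785 = -43804/117/7 - 2143/865 = -43804*7/117 - 2143/865 = -306628/117 - 2143/865 = -265483951/101205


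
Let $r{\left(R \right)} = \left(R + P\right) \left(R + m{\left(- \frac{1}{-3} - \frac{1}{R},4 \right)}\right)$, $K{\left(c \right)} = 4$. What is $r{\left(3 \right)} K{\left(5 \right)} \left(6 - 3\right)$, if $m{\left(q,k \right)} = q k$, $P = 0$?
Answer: $108$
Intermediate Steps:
$m{\left(q,k \right)} = k q$
$r{\left(R \right)} = R \left(\frac{4}{3} + R - \frac{4}{R}\right)$ ($r{\left(R \right)} = \left(R + 0\right) \left(R + 4 \left(- \frac{1}{-3} - \frac{1}{R}\right)\right) = R \left(R + 4 \left(\left(-1\right) \left(- \frac{1}{3}\right) - \frac{1}{R}\right)\right) = R \left(R + 4 \left(\frac{1}{3} - \frac{1}{R}\right)\right) = R \left(R + \left(\frac{4}{3} - \frac{4}{R}\right)\right) = R \left(\frac{4}{3} + R - \frac{4}{R}\right)$)
$r{\left(3 \right)} K{\left(5 \right)} \left(6 - 3\right) = \left(-4 + 3^{2} + \frac{4}{3} \cdot 3\right) 4 \left(6 - 3\right) = \left(-4 + 9 + 4\right) 4 \cdot 3 = 9 \cdot 4 \cdot 3 = 36 \cdot 3 = 108$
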